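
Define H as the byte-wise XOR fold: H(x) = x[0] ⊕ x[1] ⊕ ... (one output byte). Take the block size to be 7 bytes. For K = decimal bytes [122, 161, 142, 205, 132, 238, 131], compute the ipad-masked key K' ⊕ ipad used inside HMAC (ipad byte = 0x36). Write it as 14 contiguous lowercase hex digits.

4c97b8fbb2d8b5

Key decimal bytes [122, 161, 142, 205, 132, 238, 131] = 7a a1 8e cd 84 ee 83 is exactly B = 7 bytes: K' = 7a a1 8e cd 84 ee 83.
XOR each byte with 0x36: 7a⊕36=4c, a1⊕36=97, 8e⊕36=b8, cd⊕36=fb, 84⊕36=b2, ee⊕36=d8, 83⊕36=b5.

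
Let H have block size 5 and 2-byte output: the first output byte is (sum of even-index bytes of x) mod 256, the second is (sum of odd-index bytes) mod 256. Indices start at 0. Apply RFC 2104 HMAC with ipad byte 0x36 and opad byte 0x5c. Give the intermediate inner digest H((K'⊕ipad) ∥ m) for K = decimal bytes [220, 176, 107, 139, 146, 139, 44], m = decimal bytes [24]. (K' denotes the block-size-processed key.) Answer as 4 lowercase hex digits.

Key decimal bytes [220, 176, 107, 139, 146, 139, 44] = dc b0 6b 8b 92 8b 2c is 7 bytes > B = 5, so hash it first: H(key) = 05 c6, then zero-pad to 5 bytes: K' = 05 c6 00 00 00.
K' ⊕ ipad = 33 f0 36 36 36.
Inner input = 33 f0 36 36 36 ∥ 18.
Inner hash: even-index sum = 159 mod 256 = 159; odd-index sum = 318 mod 256 = 62 → 9f 3e.

9f3e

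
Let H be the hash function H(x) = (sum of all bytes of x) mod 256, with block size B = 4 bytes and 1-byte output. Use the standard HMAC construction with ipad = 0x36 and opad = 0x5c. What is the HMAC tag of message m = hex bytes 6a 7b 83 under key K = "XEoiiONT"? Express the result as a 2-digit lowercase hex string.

aa

Key "XEoiiONT" = 58 45 6f 69 69 4f 4e 54 is 8 bytes > B = 4, so hash it first: H(key) = cf, then zero-pad to 4 bytes: K' = cf 00 00 00.
K' ⊕ ipad = f9 36 36 36.  K' ⊕ opad = 93 5c 5c 5c.
Inner input = (K'⊕ipad) ∥ m = f9 36 36 36 ∥ 6a 7b 83.
Inner hash: sum = 249+54+54+54+106+123+131 = 771; mod 256 = 3 → 03.
Outer input = (K'⊕opad) ∥ inner = 93 5c 5c 5c ∥ 03.
Outer hash (tag): sum = 147+92+92+92+3 = 426; mod 256 = 170 → aa.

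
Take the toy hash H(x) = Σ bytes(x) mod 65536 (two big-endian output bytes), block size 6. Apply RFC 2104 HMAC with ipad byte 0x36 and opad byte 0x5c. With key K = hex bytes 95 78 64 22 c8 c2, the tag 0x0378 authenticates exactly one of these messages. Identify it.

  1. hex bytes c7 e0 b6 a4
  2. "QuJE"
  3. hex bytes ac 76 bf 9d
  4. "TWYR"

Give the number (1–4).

Key hex bytes 95 78 64 22 c8 c2 is exactly B = 6 bytes: K' = 95 78 64 22 c8 c2.
K' ⊕ ipad = a3 4e 52 14 fe f4; K' ⊕ opad = c9 24 38 7e 94 9e.
m1: inner = H(a3 4e 52 14 fe f4 c7 e0 b6 a4) = 06 4a; tag = H(c9 24 38 7e 94 9e 06 4a) = 0325
m2: inner = H(a3 4e 52 14 fe f4 51 75 4a 45) = 04 9e; tag = H(c9 24 38 7e 94 9e 04 9e) = 0377
m3: inner = H(a3 4e 52 14 fe f4 ac 76 bf 9d) = 05 c7; tag = H(c9 24 38 7e 94 9e 05 c7) = 03a1
m4: inner = H(a3 4e 52 14 fe f4 54 57 59 52) = 04 9f; tag = H(c9 24 38 7e 94 9e 04 9f) = 0378 ← matches

4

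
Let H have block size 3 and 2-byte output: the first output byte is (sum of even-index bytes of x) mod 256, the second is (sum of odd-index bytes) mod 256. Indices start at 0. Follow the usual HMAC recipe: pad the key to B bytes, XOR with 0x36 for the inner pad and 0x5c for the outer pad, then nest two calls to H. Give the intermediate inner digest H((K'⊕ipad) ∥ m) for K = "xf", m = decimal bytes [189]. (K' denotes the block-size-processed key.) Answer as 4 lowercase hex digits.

840d

Key "xf" = 78 66 is 2 bytes ≤ B = 3; zero-pad to 3 bytes: K' = 78 66 00.
K' ⊕ ipad = 4e 50 36.
Inner input = 4e 50 36 ∥ bd.
Inner hash: even-index sum = 132 mod 256 = 132; odd-index sum = 269 mod 256 = 13 → 84 0d.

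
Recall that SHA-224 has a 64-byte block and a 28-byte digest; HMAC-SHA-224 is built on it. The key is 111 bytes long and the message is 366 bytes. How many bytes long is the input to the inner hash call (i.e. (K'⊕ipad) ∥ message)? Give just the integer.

430

Key is 111 > 64 bytes, so it is hashed to 28 bytes then zero-padded to 64: |K'| = 64.
Inner input = (K'⊕ipad) ∥ m → 64 + 366 = 430 bytes.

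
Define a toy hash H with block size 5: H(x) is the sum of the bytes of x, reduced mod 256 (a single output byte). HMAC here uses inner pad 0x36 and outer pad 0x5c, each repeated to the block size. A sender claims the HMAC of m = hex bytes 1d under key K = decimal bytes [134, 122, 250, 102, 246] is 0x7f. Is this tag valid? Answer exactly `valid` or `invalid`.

Key decimal bytes [134, 122, 250, 102, 246] = 86 7a fa 66 f6 is exactly B = 5 bytes: K' = 86 7a fa 66 f6.
K' ⊕ ipad = b0 4c cc 50 c0; K' ⊕ opad = da 26 a6 3a aa.
Inner hash: sum = 176+76+204+80+192+29 = 757; mod 256 = 245 → f5.
Outer hash (recomputed tag): sum = 218+38+166+58+170+245 = 895; mod 256 = 127 → 7f.
Recomputed tag = 7f; claimed = 7f → match.

valid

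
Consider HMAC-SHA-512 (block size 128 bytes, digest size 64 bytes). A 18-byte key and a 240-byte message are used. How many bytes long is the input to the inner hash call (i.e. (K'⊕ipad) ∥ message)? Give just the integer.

368

Key is 18 ≤ 128 bytes, zero-padded: |K'| = 128.
Inner input = (K'⊕ipad) ∥ m → 128 + 240 = 368 bytes.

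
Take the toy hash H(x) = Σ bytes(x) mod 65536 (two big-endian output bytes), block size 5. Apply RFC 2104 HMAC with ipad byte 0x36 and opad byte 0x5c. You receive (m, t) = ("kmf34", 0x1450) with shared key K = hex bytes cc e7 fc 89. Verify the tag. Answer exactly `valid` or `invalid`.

Key hex bytes cc e7 fc 89 is 4 bytes ≤ B = 5; zero-pad to 5 bytes: K' = cc e7 fc 89 00.
K' ⊕ ipad = fa d1 ca bf 36; K' ⊕ opad = 90 bb a0 d5 5c.
Inner hash: sum = 250+209+202+191+54+107+109+102+51+52 = 1327 → 05 2f.
Outer hash (recomputed tag): sum = 144+187+160+213+92+5+47 = 848 → 03 50.
Recomputed tag = 0350; claimed = 1450 → mismatch.

invalid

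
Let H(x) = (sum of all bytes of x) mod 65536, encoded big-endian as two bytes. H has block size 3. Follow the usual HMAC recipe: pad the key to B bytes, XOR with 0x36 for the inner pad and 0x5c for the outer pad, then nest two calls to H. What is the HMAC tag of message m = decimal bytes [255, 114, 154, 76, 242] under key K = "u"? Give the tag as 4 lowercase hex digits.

01dc

Key "u" = 75 is 1 byte ≤ B = 3; zero-pad to 3 bytes: K' = 75 00 00.
K' ⊕ ipad = 43 36 36.  K' ⊕ opad = 29 5c 5c.
Inner input = (K'⊕ipad) ∥ m = 43 36 36 ∥ ff 72 9a 4c f2.
Inner hash: sum = 67+54+54+255+114+154+76+242 = 1016 → 03 f8.
Outer input = (K'⊕opad) ∥ inner = 29 5c 5c ∥ 03 f8.
Outer hash (tag): sum = 41+92+92+3+248 = 476 → 01 dc.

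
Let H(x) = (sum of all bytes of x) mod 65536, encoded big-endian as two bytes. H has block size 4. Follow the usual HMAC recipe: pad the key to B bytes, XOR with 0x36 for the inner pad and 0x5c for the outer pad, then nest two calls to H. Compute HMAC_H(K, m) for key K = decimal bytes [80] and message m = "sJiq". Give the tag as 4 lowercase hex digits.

01c1

Key decimal bytes [80] = 50 is 1 byte ≤ B = 4; zero-pad to 4 bytes: K' = 50 00 00 00.
K' ⊕ ipad = 66 36 36 36.  K' ⊕ opad = 0c 5c 5c 5c.
Inner input = (K'⊕ipad) ∥ m = 66 36 36 36 ∥ 73 4a 69 71.
Inner hash: sum = 102+54+54+54+115+74+105+113 = 671 → 02 9f.
Outer input = (K'⊕opad) ∥ inner = 0c 5c 5c 5c ∥ 02 9f.
Outer hash (tag): sum = 12+92+92+92+2+159 = 449 → 01 c1.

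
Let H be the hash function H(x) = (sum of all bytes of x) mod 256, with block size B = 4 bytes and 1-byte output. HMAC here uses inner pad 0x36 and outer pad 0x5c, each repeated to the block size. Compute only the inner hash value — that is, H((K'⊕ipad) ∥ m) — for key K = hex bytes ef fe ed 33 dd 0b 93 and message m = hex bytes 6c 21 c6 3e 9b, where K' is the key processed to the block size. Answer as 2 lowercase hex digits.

Key hex bytes ef fe ed 33 dd 0b 93 is 7 bytes > B = 4, so hash it first: H(key) = 88, then zero-pad to 4 bytes: K' = 88 00 00 00.
K' ⊕ ipad = be 36 36 36.
Inner input = be 36 36 36 ∥ 6c 21 c6 3e 9b.
Inner hash: sum = 190+54+54+54+108+33+198+62+155 = 908; mod 256 = 140 → 8c.

8c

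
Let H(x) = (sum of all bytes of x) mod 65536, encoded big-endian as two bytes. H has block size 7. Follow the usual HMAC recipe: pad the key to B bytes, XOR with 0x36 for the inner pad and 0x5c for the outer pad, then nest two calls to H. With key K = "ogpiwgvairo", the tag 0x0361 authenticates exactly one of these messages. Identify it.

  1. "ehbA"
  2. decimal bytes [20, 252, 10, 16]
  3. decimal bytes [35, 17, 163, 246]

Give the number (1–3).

Key "ogpiwgvairo" = 6f 67 70 69 77 67 76 61 69 72 6f is 11 bytes > B = 7, so hash it first: H(key) = 04 ae, then zero-pad to 7 bytes: K' = 04 ae 00 00 00 00 00.
K' ⊕ ipad = 32 98 36 36 36 36 36; K' ⊕ opad = 58 f2 5c 5c 5c 5c 5c.
m1: inner = H(32 98 36 36 36 36 36 65 68 62 41) = 03 48; tag = H(58 f2 5c 5c 5c 5c 5c 03 48) = 0361 ← matches
m2: inner = H(32 98 36 36 36 36 36 14 fc 0a 10) = 03 02; tag = H(58 f2 5c 5c 5c 5c 5c 03 02) = 031b
m3: inner = H(32 98 36 36 36 36 36 23 11 a3 f6) = 03 a5; tag = H(58 f2 5c 5c 5c 5c 5c 03 a5) = 03be

1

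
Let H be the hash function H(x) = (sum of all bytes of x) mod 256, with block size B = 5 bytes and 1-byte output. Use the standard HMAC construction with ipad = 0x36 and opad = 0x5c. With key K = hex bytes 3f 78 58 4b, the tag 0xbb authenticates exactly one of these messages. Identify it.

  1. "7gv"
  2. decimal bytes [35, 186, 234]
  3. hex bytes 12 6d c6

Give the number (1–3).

Key hex bytes 3f 78 58 4b is 4 bytes ≤ B = 5; zero-pad to 5 bytes: K' = 3f 78 58 4b 00.
K' ⊕ ipad = 09 4e 6e 7d 36; K' ⊕ opad = 63 24 04 17 5c.
m1: inner = H(09 4e 6e 7d 36 37 67 76) = 8c; tag = H(63 24 04 17 5c 8c) = 8a
m2: inner = H(09 4e 6e 7d 36 23 ba ea) = 3f; tag = H(63 24 04 17 5c 3f) = 3d
m3: inner = H(09 4e 6e 7d 36 12 6d c6) = bd; tag = H(63 24 04 17 5c bd) = bb ← matches

3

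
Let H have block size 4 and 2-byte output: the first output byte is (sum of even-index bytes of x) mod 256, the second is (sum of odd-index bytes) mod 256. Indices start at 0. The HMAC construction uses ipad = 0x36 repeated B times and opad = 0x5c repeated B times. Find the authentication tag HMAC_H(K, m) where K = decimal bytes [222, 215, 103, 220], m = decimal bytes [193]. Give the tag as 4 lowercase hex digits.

b7d6

Key decimal bytes [222, 215, 103, 220] = de d7 67 dc is exactly B = 4 bytes: K' = de d7 67 dc.
K' ⊕ ipad = e8 e1 51 ea.  K' ⊕ opad = 82 8b 3b 80.
Inner input = (K'⊕ipad) ∥ m = e8 e1 51 ea ∥ c1.
Inner hash: even-index sum = 506 mod 256 = 250; odd-index sum = 459 mod 256 = 203 → fa cb.
Outer input = (K'⊕opad) ∥ inner = 82 8b 3b 80 ∥ fa cb.
Outer hash (tag): even-index sum = 439 mod 256 = 183; odd-index sum = 470 mod 256 = 214 → b7 d6.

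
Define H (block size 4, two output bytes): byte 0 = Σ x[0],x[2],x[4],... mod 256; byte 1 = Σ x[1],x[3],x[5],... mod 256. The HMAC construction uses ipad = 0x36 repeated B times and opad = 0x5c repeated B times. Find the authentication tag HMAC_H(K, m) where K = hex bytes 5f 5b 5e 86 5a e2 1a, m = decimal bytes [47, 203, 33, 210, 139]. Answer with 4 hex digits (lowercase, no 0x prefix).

e1c3

Key hex bytes 5f 5b 5e 86 5a e2 1a is 7 bytes > B = 4, so hash it first: H(key) = 31 c3, then zero-pad to 4 bytes: K' = 31 c3 00 00.
K' ⊕ ipad = 07 f5 36 36.  K' ⊕ opad = 6d 9f 5c 5c.
Inner input = (K'⊕ipad) ∥ m = 07 f5 36 36 ∥ 2f cb 21 d2 8b.
Inner hash: even-index sum = 280 mod 256 = 24; odd-index sum = 712 mod 256 = 200 → 18 c8.
Outer input = (K'⊕opad) ∥ inner = 6d 9f 5c 5c ∥ 18 c8.
Outer hash (tag): even-index sum = 225 mod 256 = 225; odd-index sum = 451 mod 256 = 195 → e1 c3.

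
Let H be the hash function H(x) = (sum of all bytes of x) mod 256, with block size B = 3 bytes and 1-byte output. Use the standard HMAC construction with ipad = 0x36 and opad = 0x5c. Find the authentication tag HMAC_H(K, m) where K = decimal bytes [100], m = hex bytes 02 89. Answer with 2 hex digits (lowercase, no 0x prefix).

Key decimal bytes [100] = 64 is 1 byte ≤ B = 3; zero-pad to 3 bytes: K' = 64 00 00.
K' ⊕ ipad = 52 36 36.  K' ⊕ opad = 38 5c 5c.
Inner input = (K'⊕ipad) ∥ m = 52 36 36 ∥ 02 89.
Inner hash: sum = 82+54+54+2+137 = 329; mod 256 = 73 → 49.
Outer input = (K'⊕opad) ∥ inner = 38 5c 5c ∥ 49.
Outer hash (tag): sum = 56+92+92+73 = 313; mod 256 = 57 → 39.

39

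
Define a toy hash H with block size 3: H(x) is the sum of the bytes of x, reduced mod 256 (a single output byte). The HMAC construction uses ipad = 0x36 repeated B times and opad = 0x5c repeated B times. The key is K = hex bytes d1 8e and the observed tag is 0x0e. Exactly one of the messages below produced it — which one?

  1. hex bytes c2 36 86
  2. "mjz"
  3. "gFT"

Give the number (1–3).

Key hex bytes d1 8e is 2 bytes ≤ B = 3; zero-pad to 3 bytes: K' = d1 8e 00.
K' ⊕ ipad = e7 b8 36; K' ⊕ opad = 8d d2 5c.
m1: inner = H(e7 b8 36 c2 36 86) = 53; tag = H(8d d2 5c 53) = 0e ← matches
m2: inner = H(e7 b8 36 6d 6a 7a) = 26; tag = H(8d d2 5c 26) = e1
m3: inner = H(e7 b8 36 67 46 54) = d6; tag = H(8d d2 5c d6) = 91

1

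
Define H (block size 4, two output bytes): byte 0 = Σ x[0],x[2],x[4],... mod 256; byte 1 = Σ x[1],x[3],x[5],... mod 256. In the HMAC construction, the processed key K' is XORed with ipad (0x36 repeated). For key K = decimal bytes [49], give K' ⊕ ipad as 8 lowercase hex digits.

Key decimal bytes [49] = 31 is 1 byte ≤ B = 4; zero-pad to 4 bytes: K' = 31 00 00 00.
XOR each byte with 0x36: 31⊕36=07, 00⊕36=36, 00⊕36=36, 00⊕36=36.

07363636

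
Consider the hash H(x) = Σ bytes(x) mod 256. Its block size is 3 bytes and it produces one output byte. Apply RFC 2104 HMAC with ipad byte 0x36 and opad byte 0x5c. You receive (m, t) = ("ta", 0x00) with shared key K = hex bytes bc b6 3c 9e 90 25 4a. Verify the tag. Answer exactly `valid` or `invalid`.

Key hex bytes bc b6 3c 9e 90 25 4a is 7 bytes > B = 3, so hash it first: H(key) = 4b, then zero-pad to 3 bytes: K' = 4b 00 00.
K' ⊕ ipad = 7d 36 36; K' ⊕ opad = 17 5c 5c.
Inner hash: sum = 125+54+54+116+97 = 446; mod 256 = 190 → be.
Outer hash (recomputed tag): sum = 23+92+92+190 = 397; mod 256 = 141 → 8d.
Recomputed tag = 8d; claimed = 00 → mismatch.

invalid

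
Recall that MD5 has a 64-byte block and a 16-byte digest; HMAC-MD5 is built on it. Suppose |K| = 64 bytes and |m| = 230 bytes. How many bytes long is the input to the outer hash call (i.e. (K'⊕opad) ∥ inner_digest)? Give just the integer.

80

Key is 64 ≤ 64 bytes, zero-padded: |K'| = 64.
Outer input = (K'⊕opad) ∥ H(inner) → 64 + 16 = 80 bytes.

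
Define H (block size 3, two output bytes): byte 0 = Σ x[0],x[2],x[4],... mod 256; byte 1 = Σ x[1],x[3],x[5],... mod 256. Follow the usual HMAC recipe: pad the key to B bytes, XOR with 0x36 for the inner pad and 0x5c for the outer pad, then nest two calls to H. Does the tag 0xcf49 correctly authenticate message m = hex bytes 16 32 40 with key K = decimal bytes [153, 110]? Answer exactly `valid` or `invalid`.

Key decimal bytes [153, 110] = 99 6e is 2 bytes ≤ B = 3; zero-pad to 3 bytes: K' = 99 6e 00.
K' ⊕ ipad = af 58 36; K' ⊕ opad = c5 32 5c.
Inner hash: even-index sum = 279 mod 256 = 23; odd-index sum = 174 mod 256 = 174 → 17 ae.
Outer hash (recomputed tag): even-index sum = 463 mod 256 = 207; odd-index sum = 73 mod 256 = 73 → cf 49.
Recomputed tag = cf49; claimed = cf49 → match.

valid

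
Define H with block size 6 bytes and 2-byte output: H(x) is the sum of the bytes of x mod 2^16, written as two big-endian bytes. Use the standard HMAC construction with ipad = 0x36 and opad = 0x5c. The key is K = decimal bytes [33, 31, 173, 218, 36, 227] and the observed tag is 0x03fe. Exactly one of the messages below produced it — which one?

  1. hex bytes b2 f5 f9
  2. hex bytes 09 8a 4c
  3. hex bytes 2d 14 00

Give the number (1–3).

Key decimal bytes [33, 31, 173, 218, 36, 227] = 21 1f ad da 24 e3 is exactly B = 6 bytes: K' = 21 1f ad da 24 e3.
K' ⊕ ipad = 17 29 9b ec 12 d5; K' ⊕ opad = 7d 43 f1 86 78 bf.
m1: inner = H(17 29 9b ec 12 d5 b2 f5 f9) = 05 4e; tag = H(7d 43 f1 86 78 bf 05 4e) = 03c1
m2: inner = H(17 29 9b ec 12 d5 09 8a 4c) = 03 8d; tag = H(7d 43 f1 86 78 bf 03 8d) = 03fe ← matches
m3: inner = H(17 29 9b ec 12 d5 2d 14 00) = 02 ef; tag = H(7d 43 f1 86 78 bf 02 ef) = 045f

2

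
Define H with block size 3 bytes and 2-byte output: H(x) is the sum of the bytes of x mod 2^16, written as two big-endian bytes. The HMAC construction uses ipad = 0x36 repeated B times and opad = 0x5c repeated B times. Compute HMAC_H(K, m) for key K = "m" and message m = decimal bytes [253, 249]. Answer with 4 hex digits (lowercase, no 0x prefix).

01a8

Key "m" = 6d is 1 byte ≤ B = 3; zero-pad to 3 bytes: K' = 6d 00 00.
K' ⊕ ipad = 5b 36 36.  K' ⊕ opad = 31 5c 5c.
Inner input = (K'⊕ipad) ∥ m = 5b 36 36 ∥ fd f9.
Inner hash: sum = 91+54+54+253+249 = 701 → 02 bd.
Outer input = (K'⊕opad) ∥ inner = 31 5c 5c ∥ 02 bd.
Outer hash (tag): sum = 49+92+92+2+189 = 424 → 01 a8.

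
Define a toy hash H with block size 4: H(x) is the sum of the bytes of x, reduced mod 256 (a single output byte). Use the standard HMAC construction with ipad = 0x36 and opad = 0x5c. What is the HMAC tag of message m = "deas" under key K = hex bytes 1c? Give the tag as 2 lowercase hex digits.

Key hex bytes 1c is 1 byte ≤ B = 4; zero-pad to 4 bytes: K' = 1c 00 00 00.
K' ⊕ ipad = 2a 36 36 36.  K' ⊕ opad = 40 5c 5c 5c.
Inner input = (K'⊕ipad) ∥ m = 2a 36 36 36 ∥ 64 65 61 73.
Inner hash: sum = 42+54+54+54+100+101+97+115 = 617; mod 256 = 105 → 69.
Outer input = (K'⊕opad) ∥ inner = 40 5c 5c 5c ∥ 69.
Outer hash (tag): sum = 64+92+92+92+105 = 445; mod 256 = 189 → bd.

bd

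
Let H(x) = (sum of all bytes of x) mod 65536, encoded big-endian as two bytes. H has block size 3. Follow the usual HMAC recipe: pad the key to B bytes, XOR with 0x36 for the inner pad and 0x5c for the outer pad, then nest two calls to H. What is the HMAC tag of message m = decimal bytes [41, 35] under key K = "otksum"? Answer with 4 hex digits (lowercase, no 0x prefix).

Key "otksum" = 6f 74 6b 73 75 6d is 6 bytes > B = 3, so hash it first: H(key) = 02 a3, then zero-pad to 3 bytes: K' = 02 a3 00.
K' ⊕ ipad = 34 95 36.  K' ⊕ opad = 5e ff 5c.
Inner input = (K'⊕ipad) ∥ m = 34 95 36 ∥ 29 23.
Inner hash: sum = 52+149+54+41+35 = 331 → 01 4b.
Outer input = (K'⊕opad) ∥ inner = 5e ff 5c ∥ 01 4b.
Outer hash (tag): sum = 94+255+92+1+75 = 517 → 02 05.

0205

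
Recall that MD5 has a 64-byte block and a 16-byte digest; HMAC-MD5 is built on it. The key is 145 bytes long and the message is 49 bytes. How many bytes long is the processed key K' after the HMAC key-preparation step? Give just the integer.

Key is 145 > 64 bytes, so it is hashed to 16 bytes then zero-padded to 64: |K'| = 64.

64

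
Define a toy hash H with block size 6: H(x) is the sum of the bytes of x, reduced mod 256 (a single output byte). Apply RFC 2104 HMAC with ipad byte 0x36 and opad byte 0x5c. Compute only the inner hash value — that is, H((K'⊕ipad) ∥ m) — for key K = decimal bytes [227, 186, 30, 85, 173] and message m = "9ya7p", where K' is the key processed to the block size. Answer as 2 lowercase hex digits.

Key decimal bytes [227, 186, 30, 85, 173] = e3 ba 1e 55 ad is 5 bytes ≤ B = 6; zero-pad to 6 bytes: K' = e3 ba 1e 55 ad 00.
K' ⊕ ipad = d5 8c 28 63 9b 36.
Inner input = d5 8c 28 63 9b 36 ∥ 39 79 61 37 70.
Inner hash: sum = 213+140+40+99+155+54+57+121+97+55+112 = 1143; mod 256 = 119 → 77.

77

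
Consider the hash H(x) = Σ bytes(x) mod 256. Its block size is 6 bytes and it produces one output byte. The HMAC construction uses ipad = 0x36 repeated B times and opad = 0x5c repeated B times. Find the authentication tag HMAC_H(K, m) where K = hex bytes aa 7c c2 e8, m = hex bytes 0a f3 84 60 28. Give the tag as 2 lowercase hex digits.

4d

Key hex bytes aa 7c c2 e8 is 4 bytes ≤ B = 6; zero-pad to 6 bytes: K' = aa 7c c2 e8 00 00.
K' ⊕ ipad = 9c 4a f4 de 36 36.  K' ⊕ opad = f6 20 9e b4 5c 5c.
Inner input = (K'⊕ipad) ∥ m = 9c 4a f4 de 36 36 ∥ 0a f3 84 60 28.
Inner hash: sum = 156+74+244+222+54+54+10+243+132+96+40 = 1325; mod 256 = 45 → 2d.
Outer input = (K'⊕opad) ∥ inner = f6 20 9e b4 5c 5c ∥ 2d.
Outer hash (tag): sum = 246+32+158+180+92+92+45 = 845; mod 256 = 77 → 4d.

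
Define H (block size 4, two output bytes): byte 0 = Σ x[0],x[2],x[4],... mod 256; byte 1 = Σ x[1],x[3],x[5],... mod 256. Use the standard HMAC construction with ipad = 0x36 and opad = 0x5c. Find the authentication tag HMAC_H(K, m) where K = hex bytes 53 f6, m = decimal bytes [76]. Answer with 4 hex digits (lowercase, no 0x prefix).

Key hex bytes 53 f6 is 2 bytes ≤ B = 4; zero-pad to 4 bytes: K' = 53 f6 00 00.
K' ⊕ ipad = 65 c0 36 36.  K' ⊕ opad = 0f aa 5c 5c.
Inner input = (K'⊕ipad) ∥ m = 65 c0 36 36 ∥ 4c.
Inner hash: even-index sum = 231 mod 256 = 231; odd-index sum = 246 mod 256 = 246 → e7 f6.
Outer input = (K'⊕opad) ∥ inner = 0f aa 5c 5c ∥ e7 f6.
Outer hash (tag): even-index sum = 338 mod 256 = 82; odd-index sum = 508 mod 256 = 252 → 52 fc.

52fc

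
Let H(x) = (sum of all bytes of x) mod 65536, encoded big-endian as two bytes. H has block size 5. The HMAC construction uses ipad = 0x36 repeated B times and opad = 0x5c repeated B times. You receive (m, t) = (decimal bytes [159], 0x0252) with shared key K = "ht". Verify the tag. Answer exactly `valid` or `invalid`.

valid

Key "ht" = 68 74 is 2 bytes ≤ B = 5; zero-pad to 5 bytes: K' = 68 74 00 00 00.
K' ⊕ ipad = 5e 42 36 36 36; K' ⊕ opad = 34 28 5c 5c 5c.
Inner hash: sum = 94+66+54+54+54+159 = 481 → 01 e1.
Outer hash (recomputed tag): sum = 52+40+92+92+92+1+225 = 594 → 02 52.
Recomputed tag = 0252; claimed = 0252 → match.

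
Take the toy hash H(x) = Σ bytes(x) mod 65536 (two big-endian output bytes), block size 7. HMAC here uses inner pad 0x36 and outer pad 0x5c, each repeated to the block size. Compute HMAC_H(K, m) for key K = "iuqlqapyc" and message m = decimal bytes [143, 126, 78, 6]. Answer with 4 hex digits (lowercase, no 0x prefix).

Key "iuqlqapyc" = 69 75 71 6c 71 61 70 79 63 is 9 bytes > B = 7, so hash it first: H(key) = 03 d9, then zero-pad to 7 bytes: K' = 03 d9 00 00 00 00 00.
K' ⊕ ipad = 35 ef 36 36 36 36 36.  K' ⊕ opad = 5f 85 5c 5c 5c 5c 5c.
Inner input = (K'⊕ipad) ∥ m = 35 ef 36 36 36 36 36 ∥ 8f 7e 4e 06.
Inner hash: sum = 53+239+54+54+54+54+54+143+126+78+6 = 915 → 03 93.
Outer input = (K'⊕opad) ∥ inner = 5f 85 5c 5c 5c 5c 5c ∥ 03 93.
Outer hash (tag): sum = 95+133+92+92+92+92+92+3+147 = 838 → 03 46.

0346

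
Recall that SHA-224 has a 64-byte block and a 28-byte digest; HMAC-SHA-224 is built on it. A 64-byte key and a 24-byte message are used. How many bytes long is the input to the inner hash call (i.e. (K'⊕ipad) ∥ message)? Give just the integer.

Key is 64 ≤ 64 bytes, zero-padded: |K'| = 64.
Inner input = (K'⊕ipad) ∥ m → 64 + 24 = 88 bytes.

88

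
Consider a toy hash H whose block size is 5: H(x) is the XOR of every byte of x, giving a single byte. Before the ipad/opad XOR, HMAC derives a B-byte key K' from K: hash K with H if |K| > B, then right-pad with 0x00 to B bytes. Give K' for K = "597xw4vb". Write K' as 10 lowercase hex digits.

1400000000

|K| = 8 > B = 5, so first hash the key.
H(K): XOR 35⊕39⊕37⊕78⊕77⊕34⊕76⊕62 = 14.
Zero-pad H(K) = 14 to 5 bytes: K' = 14 00 00 00 00.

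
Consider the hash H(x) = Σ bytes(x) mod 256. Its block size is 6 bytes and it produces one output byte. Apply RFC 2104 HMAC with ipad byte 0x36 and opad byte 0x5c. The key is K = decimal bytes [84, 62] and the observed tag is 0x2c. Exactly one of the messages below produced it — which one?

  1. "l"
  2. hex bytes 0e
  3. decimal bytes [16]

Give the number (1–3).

Key decimal bytes [84, 62] = 54 3e is 2 bytes ≤ B = 6; zero-pad to 6 bytes: K' = 54 3e 00 00 00 00.
K' ⊕ ipad = 62 08 36 36 36 36; K' ⊕ opad = 08 62 5c 5c 5c 5c.
m1: inner = H(62 08 36 36 36 36 6c) = ae; tag = H(08 62 5c 5c 5c 5c ae) = 88
m2: inner = H(62 08 36 36 36 36 0e) = 50; tag = H(08 62 5c 5c 5c 5c 50) = 2a
m3: inner = H(62 08 36 36 36 36 10) = 52; tag = H(08 62 5c 5c 5c 5c 52) = 2c ← matches

3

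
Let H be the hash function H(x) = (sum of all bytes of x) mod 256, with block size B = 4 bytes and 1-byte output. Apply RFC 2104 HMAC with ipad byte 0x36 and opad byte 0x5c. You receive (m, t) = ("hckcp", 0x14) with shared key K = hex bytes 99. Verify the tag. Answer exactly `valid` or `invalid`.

invalid

Key hex bytes 99 is 1 byte ≤ B = 4; zero-pad to 4 bytes: K' = 99 00 00 00.
K' ⊕ ipad = af 36 36 36; K' ⊕ opad = c5 5c 5c 5c.
Inner hash: sum = 175+54+54+54+104+99+107+99+112 = 858; mod 256 = 90 → 5a.
Outer hash (recomputed tag): sum = 197+92+92+92+90 = 563; mod 256 = 51 → 33.
Recomputed tag = 33; claimed = 14 → mismatch.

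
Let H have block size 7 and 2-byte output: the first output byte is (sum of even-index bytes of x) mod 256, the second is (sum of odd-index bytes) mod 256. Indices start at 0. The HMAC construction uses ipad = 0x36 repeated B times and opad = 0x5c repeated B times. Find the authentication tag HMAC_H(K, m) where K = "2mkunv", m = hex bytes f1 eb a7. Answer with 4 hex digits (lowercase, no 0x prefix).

a95e

Key "2mkunv" = 32 6d 6b 75 6e 76 is 6 bytes ≤ B = 7; zero-pad to 7 bytes: K' = 32 6d 6b 75 6e 76 00.
K' ⊕ ipad = 04 5b 5d 43 58 40 36.  K' ⊕ opad = 6e 31 37 29 32 2a 5c.
Inner input = (K'⊕ipad) ∥ m = 04 5b 5d 43 58 40 36 ∥ f1 eb a7.
Inner hash: even-index sum = 474 mod 256 = 218; odd-index sum = 630 mod 256 = 118 → da 76.
Outer input = (K'⊕opad) ∥ inner = 6e 31 37 29 32 2a 5c ∥ da 76.
Outer hash (tag): even-index sum = 425 mod 256 = 169; odd-index sum = 350 mod 256 = 94 → a9 5e.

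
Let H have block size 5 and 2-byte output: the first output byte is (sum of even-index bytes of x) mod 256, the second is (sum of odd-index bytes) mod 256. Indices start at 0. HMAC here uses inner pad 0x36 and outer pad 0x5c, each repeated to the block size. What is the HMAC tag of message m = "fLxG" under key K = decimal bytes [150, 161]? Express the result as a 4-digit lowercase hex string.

2df8

Key decimal bytes [150, 161] = 96 a1 is 2 bytes ≤ B = 5; zero-pad to 5 bytes: K' = 96 a1 00 00 00.
K' ⊕ ipad = a0 97 36 36 36.  K' ⊕ opad = ca fd 5c 5c 5c.
Inner input = (K'⊕ipad) ∥ m = a0 97 36 36 36 ∥ 66 4c 78 47.
Inner hash: even-index sum = 415 mod 256 = 159; odd-index sum = 427 mod 256 = 171 → 9f ab.
Outer input = (K'⊕opad) ∥ inner = ca fd 5c 5c 5c ∥ 9f ab.
Outer hash (tag): even-index sum = 557 mod 256 = 45; odd-index sum = 504 mod 256 = 248 → 2d f8.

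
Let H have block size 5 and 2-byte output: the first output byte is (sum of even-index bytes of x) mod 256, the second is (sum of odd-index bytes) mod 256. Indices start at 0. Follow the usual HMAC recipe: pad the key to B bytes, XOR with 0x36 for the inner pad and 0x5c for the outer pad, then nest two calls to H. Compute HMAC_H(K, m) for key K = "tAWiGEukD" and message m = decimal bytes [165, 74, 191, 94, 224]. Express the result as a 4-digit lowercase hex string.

3573

Key "tAWiGEukD" = 74 41 57 69 47 45 75 6b 44 is 9 bytes > B = 5, so hash it first: H(key) = cb 5a, then zero-pad to 5 bytes: K' = cb 5a 00 00 00.
K' ⊕ ipad = fd 6c 36 36 36.  K' ⊕ opad = 97 06 5c 5c 5c.
Inner input = (K'⊕ipad) ∥ m = fd 6c 36 36 36 ∥ a5 4a bf 5e e0.
Inner hash: even-index sum = 529 mod 256 = 17; odd-index sum = 742 mod 256 = 230 → 11 e6.
Outer input = (K'⊕opad) ∥ inner = 97 06 5c 5c 5c ∥ 11 e6.
Outer hash (tag): even-index sum = 565 mod 256 = 53; odd-index sum = 115 mod 256 = 115 → 35 73.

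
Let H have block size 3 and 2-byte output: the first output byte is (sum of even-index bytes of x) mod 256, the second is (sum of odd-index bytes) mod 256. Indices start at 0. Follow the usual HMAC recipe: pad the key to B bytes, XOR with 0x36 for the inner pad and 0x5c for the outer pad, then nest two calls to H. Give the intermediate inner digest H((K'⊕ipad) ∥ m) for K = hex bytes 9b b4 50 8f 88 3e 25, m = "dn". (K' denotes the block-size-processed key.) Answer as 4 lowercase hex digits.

Key hex bytes 9b b4 50 8f 88 3e 25 is 7 bytes > B = 3, so hash it first: H(key) = 98 81, then zero-pad to 3 bytes: K' = 98 81 00.
K' ⊕ ipad = ae b7 36.
Inner input = ae b7 36 ∥ 64 6e.
Inner hash: even-index sum = 338 mod 256 = 82; odd-index sum = 283 mod 256 = 27 → 52 1b.

521b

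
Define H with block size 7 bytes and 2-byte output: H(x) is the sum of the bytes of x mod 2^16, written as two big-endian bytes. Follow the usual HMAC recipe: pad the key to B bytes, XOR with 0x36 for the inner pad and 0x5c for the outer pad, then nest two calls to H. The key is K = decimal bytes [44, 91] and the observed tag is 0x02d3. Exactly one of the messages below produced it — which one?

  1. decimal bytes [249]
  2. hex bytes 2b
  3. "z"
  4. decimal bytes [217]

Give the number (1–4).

1

Key decimal bytes [44, 91] = 2c 5b is 2 bytes ≤ B = 7; zero-pad to 7 bytes: K' = 2c 5b 00 00 00 00 00.
K' ⊕ ipad = 1a 6d 36 36 36 36 36; K' ⊕ opad = 70 07 5c 5c 5c 5c 5c.
m1: inner = H(1a 6d 36 36 36 36 36 f9) = 02 8e; tag = H(70 07 5c 5c 5c 5c 5c 02 8e) = 02d3 ← matches
m2: inner = H(1a 6d 36 36 36 36 36 2b) = 01 c0; tag = H(70 07 5c 5c 5c 5c 5c 01 c0) = 0304
m3: inner = H(1a 6d 36 36 36 36 36 7a) = 02 0f; tag = H(70 07 5c 5c 5c 5c 5c 02 0f) = 0254
m4: inner = H(1a 6d 36 36 36 36 36 d9) = 02 6e; tag = H(70 07 5c 5c 5c 5c 5c 02 6e) = 02b3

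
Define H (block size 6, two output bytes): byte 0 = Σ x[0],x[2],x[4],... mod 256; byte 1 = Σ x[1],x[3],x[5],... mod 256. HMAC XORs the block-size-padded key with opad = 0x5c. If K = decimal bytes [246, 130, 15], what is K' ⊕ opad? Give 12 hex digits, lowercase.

aade535c5c5c

Key decimal bytes [246, 130, 15] = f6 82 0f is 3 bytes ≤ B = 6; zero-pad to 6 bytes: K' = f6 82 0f 00 00 00.
XOR each byte with 0x5c: f6⊕5c=aa, 82⊕5c=de, 0f⊕5c=53, 00⊕5c=5c, 00⊕5c=5c, 00⊕5c=5c.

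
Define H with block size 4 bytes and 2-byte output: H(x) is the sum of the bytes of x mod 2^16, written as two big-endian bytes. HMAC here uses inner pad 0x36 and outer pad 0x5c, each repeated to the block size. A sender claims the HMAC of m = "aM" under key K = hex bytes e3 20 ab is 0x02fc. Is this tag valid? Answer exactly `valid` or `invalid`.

Key hex bytes e3 20 ab is 3 bytes ≤ B = 4; zero-pad to 4 bytes: K' = e3 20 ab 00.
K' ⊕ ipad = d5 16 9d 36; K' ⊕ opad = bf 7c f7 5c.
Inner hash: sum = 213+22+157+54+97+77 = 620 → 02 6c.
Outer hash (recomputed tag): sum = 191+124+247+92+2+108 = 764 → 02 fc.
Recomputed tag = 02fc; claimed = 02fc → match.

valid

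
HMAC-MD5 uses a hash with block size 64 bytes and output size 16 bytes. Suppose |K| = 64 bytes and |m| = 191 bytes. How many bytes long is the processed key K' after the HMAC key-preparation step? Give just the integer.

Key is 64 ≤ 64 bytes, zero-padded: |K'| = 64.

64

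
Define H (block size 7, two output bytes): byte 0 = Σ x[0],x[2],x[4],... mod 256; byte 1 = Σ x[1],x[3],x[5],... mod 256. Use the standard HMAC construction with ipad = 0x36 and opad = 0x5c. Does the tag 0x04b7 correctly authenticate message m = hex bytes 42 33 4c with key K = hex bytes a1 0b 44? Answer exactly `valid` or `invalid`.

valid

Key hex bytes a1 0b 44 is 3 bytes ≤ B = 7; zero-pad to 7 bytes: K' = a1 0b 44 00 00 00 00.
K' ⊕ ipad = 97 3d 72 36 36 36 36; K' ⊕ opad = fd 57 18 5c 5c 5c 5c.
Inner hash: even-index sum = 424 mod 256 = 168; odd-index sum = 311 mod 256 = 55 → a8 37.
Outer hash (recomputed tag): even-index sum = 516 mod 256 = 4; odd-index sum = 439 mod 256 = 183 → 04 b7.
Recomputed tag = 04b7; claimed = 04b7 → match.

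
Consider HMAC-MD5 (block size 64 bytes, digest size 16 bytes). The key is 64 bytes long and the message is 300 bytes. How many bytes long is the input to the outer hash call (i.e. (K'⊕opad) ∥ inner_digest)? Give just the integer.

80

Key is 64 ≤ 64 bytes, zero-padded: |K'| = 64.
Outer input = (K'⊕opad) ∥ H(inner) → 64 + 16 = 80 bytes.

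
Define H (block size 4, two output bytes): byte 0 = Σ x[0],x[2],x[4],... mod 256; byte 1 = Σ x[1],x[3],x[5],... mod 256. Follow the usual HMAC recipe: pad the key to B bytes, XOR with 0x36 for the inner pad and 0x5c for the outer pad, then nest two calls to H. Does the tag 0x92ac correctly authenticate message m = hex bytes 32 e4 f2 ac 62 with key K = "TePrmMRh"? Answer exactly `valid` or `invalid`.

invalid

Key "TePrmMRh" = 54 65 50 72 6d 4d 52 68 is 8 bytes > B = 4, so hash it first: H(key) = 63 8c, then zero-pad to 4 bytes: K' = 63 8c 00 00.
K' ⊕ ipad = 55 ba 36 36; K' ⊕ opad = 3f d0 5c 5c.
Inner hash: even-index sum = 529 mod 256 = 17; odd-index sum = 640 mod 256 = 128 → 11 80.
Outer hash (recomputed tag): even-index sum = 172 mod 256 = 172; odd-index sum = 428 mod 256 = 172 → ac ac.
Recomputed tag = acac; claimed = 92ac → mismatch.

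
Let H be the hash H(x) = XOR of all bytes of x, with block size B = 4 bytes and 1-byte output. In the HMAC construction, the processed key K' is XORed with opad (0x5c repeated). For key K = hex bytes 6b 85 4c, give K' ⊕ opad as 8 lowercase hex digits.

37d9105c

Key hex bytes 6b 85 4c is 3 bytes ≤ B = 4; zero-pad to 4 bytes: K' = 6b 85 4c 00.
XOR each byte with 0x5c: 6b⊕5c=37, 85⊕5c=d9, 4c⊕5c=10, 00⊕5c=5c.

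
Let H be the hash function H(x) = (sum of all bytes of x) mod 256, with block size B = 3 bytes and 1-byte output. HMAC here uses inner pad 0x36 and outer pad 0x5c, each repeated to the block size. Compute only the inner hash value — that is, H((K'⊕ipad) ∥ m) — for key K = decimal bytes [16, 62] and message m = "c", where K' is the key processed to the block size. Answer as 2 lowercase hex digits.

c7

Key decimal bytes [16, 62] = 10 3e is 2 bytes ≤ B = 3; zero-pad to 3 bytes: K' = 10 3e 00.
K' ⊕ ipad = 26 08 36.
Inner input = 26 08 36 ∥ 63.
Inner hash: sum = 38+8+54+99 = 199 → c7.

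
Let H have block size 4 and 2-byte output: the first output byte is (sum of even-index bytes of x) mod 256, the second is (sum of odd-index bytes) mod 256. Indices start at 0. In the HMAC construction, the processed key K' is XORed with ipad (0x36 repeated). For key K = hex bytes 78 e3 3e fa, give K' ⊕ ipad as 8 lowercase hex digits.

4ed508cc

Key hex bytes 78 e3 3e fa is exactly B = 4 bytes: K' = 78 e3 3e fa.
XOR each byte with 0x36: 78⊕36=4e, e3⊕36=d5, 3e⊕36=08, fa⊕36=cc.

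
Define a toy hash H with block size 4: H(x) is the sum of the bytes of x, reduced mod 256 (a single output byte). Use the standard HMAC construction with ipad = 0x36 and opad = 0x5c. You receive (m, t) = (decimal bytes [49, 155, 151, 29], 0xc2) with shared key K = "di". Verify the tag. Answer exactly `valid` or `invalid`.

valid

Key "di" = 64 69 is 2 bytes ≤ B = 4; zero-pad to 4 bytes: K' = 64 69 00 00.
K' ⊕ ipad = 52 5f 36 36; K' ⊕ opad = 38 35 5c 5c.
Inner hash: sum = 82+95+54+54+49+155+151+29 = 669; mod 256 = 157 → 9d.
Outer hash (recomputed tag): sum = 56+53+92+92+157 = 450; mod 256 = 194 → c2.
Recomputed tag = c2; claimed = c2 → match.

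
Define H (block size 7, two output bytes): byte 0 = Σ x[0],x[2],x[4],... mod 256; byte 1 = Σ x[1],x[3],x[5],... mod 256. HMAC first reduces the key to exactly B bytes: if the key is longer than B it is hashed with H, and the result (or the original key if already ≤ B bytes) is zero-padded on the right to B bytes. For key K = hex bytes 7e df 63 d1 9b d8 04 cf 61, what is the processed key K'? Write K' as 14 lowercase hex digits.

|K| = 9 > B = 7, so first hash the key.
H(K): even-index sum = 481 mod 256 = 225; odd-index sum = 855 mod 256 = 87 → e1 57.
Zero-pad H(K) = e1 57 to 7 bytes: K' = e1 57 00 00 00 00 00.

e1570000000000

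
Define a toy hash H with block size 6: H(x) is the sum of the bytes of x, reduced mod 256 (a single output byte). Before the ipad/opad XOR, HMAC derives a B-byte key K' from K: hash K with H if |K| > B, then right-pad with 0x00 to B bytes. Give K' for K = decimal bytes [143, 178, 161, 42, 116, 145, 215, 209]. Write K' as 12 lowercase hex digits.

b90000000000

|K| = 8 > B = 6, so first hash the key.
H(K): sum = 143+178+161+42+116+145+215+209 = 1209; mod 256 = 185 → b9.
Zero-pad H(K) = b9 to 6 bytes: K' = b9 00 00 00 00 00.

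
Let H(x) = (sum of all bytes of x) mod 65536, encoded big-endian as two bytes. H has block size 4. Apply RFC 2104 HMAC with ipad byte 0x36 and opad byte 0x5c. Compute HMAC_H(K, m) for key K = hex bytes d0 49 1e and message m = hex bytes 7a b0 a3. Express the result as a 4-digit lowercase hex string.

Key hex bytes d0 49 1e is 3 bytes ≤ B = 4; zero-pad to 4 bytes: K' = d0 49 1e 00.
K' ⊕ ipad = e6 7f 28 36.  K' ⊕ opad = 8c 15 42 5c.
Inner input = (K'⊕ipad) ∥ m = e6 7f 28 36 ∥ 7a b0 a3.
Inner hash: sum = 230+127+40+54+122+176+163 = 912 → 03 90.
Outer input = (K'⊕opad) ∥ inner = 8c 15 42 5c ∥ 03 90.
Outer hash (tag): sum = 140+21+66+92+3+144 = 466 → 01 d2.

01d2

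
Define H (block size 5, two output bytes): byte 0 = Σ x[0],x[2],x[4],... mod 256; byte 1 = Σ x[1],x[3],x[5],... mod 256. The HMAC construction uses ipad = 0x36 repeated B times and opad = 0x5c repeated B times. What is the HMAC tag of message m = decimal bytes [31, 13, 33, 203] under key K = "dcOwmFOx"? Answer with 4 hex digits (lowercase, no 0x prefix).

Key "dcOwmFOx" = 64 63 4f 77 6d 46 4f 78 is 8 bytes > B = 5, so hash it first: H(key) = 6f 98, then zero-pad to 5 bytes: K' = 6f 98 00 00 00.
K' ⊕ ipad = 59 ae 36 36 36.  K' ⊕ opad = 33 c4 5c 5c 5c.
Inner input = (K'⊕ipad) ∥ m = 59 ae 36 36 36 ∥ 1f 0d 21 cb.
Inner hash: even-index sum = 413 mod 256 = 157; odd-index sum = 292 mod 256 = 36 → 9d 24.
Outer input = (K'⊕opad) ∥ inner = 33 c4 5c 5c 5c ∥ 9d 24.
Outer hash (tag): even-index sum = 271 mod 256 = 15; odd-index sum = 445 mod 256 = 189 → 0f bd.

0fbd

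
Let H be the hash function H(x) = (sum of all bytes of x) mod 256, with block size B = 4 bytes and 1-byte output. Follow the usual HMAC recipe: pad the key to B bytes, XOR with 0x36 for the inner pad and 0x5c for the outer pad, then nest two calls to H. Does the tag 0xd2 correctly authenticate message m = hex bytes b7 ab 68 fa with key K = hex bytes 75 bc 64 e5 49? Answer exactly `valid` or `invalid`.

Key hex bytes 75 bc 64 e5 49 is 5 bytes > B = 4, so hash it first: H(key) = c3, then zero-pad to 4 bytes: K' = c3 00 00 00.
K' ⊕ ipad = f5 36 36 36; K' ⊕ opad = 9f 5c 5c 5c.
Inner hash: sum = 245+54+54+54+183+171+104+250 = 1115; mod 256 = 91 → 5b.
Outer hash (recomputed tag): sum = 159+92+92+92+91 = 526; mod 256 = 14 → 0e.
Recomputed tag = 0e; claimed = d2 → mismatch.

invalid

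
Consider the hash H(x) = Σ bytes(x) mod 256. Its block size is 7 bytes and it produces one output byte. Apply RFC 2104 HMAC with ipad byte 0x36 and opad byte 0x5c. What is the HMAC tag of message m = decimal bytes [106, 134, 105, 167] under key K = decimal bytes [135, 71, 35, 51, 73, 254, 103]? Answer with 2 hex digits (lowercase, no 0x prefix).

Key decimal bytes [135, 71, 35, 51, 73, 254, 103] = 87 47 23 33 49 fe 67 is exactly B = 7 bytes: K' = 87 47 23 33 49 fe 67.
K' ⊕ ipad = b1 71 15 05 7f c8 51.  K' ⊕ opad = db 1b 7f 6f 15 a2 3b.
Inner input = (K'⊕ipad) ∥ m = b1 71 15 05 7f c8 51 ∥ 6a 86 69 a7.
Inner hash: sum = 177+113+21+5+127+200+81+106+134+105+167 = 1236; mod 256 = 212 → d4.
Outer input = (K'⊕opad) ∥ inner = db 1b 7f 6f 15 a2 3b ∥ d4.
Outer hash (tag): sum = 219+27+127+111+21+162+59+212 = 938; mod 256 = 170 → aa.

aa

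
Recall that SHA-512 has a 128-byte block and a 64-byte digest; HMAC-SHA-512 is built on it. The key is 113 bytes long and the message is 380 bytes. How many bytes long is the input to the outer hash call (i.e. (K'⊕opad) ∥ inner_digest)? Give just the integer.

Key is 113 ≤ 128 bytes, zero-padded: |K'| = 128.
Outer input = (K'⊕opad) ∥ H(inner) → 128 + 64 = 192 bytes.

192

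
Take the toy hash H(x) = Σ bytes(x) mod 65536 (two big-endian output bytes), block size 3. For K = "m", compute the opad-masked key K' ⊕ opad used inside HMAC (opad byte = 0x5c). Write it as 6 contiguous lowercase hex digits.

Key "m" = 6d is 1 byte ≤ B = 3; zero-pad to 3 bytes: K' = 6d 00 00.
XOR each byte with 0x5c: 6d⊕5c=31, 00⊕5c=5c, 00⊕5c=5c.

315c5c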